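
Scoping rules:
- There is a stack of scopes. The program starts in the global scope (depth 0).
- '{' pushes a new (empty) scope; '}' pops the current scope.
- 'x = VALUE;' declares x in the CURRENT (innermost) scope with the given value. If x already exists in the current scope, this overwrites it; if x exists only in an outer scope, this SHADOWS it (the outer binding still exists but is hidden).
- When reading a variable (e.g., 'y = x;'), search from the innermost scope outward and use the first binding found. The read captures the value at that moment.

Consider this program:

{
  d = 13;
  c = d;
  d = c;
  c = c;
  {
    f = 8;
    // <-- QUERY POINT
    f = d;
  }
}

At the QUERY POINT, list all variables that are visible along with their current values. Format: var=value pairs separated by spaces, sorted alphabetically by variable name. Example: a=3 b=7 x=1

Answer: c=13 d=13 f=8

Derivation:
Step 1: enter scope (depth=1)
Step 2: declare d=13 at depth 1
Step 3: declare c=(read d)=13 at depth 1
Step 4: declare d=(read c)=13 at depth 1
Step 5: declare c=(read c)=13 at depth 1
Step 6: enter scope (depth=2)
Step 7: declare f=8 at depth 2
Visible at query point: c=13 d=13 f=8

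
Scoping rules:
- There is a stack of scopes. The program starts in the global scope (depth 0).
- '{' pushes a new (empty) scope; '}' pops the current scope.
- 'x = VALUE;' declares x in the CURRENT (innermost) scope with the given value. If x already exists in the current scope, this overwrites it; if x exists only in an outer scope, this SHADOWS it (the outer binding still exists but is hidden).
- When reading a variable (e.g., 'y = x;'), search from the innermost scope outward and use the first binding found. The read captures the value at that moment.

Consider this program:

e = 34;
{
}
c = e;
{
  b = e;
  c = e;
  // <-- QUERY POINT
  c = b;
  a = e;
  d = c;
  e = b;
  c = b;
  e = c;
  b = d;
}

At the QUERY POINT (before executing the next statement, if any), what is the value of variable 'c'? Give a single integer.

Step 1: declare e=34 at depth 0
Step 2: enter scope (depth=1)
Step 3: exit scope (depth=0)
Step 4: declare c=(read e)=34 at depth 0
Step 5: enter scope (depth=1)
Step 6: declare b=(read e)=34 at depth 1
Step 7: declare c=(read e)=34 at depth 1
Visible at query point: b=34 c=34 e=34

Answer: 34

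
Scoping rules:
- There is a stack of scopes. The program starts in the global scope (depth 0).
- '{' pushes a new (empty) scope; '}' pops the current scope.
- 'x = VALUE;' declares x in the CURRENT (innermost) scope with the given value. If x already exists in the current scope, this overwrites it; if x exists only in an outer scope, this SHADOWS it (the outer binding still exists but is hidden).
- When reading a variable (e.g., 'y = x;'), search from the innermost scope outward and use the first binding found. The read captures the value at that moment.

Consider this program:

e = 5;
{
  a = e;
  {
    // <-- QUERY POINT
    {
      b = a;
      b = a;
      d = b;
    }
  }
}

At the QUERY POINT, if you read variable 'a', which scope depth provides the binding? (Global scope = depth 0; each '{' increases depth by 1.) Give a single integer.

Step 1: declare e=5 at depth 0
Step 2: enter scope (depth=1)
Step 3: declare a=(read e)=5 at depth 1
Step 4: enter scope (depth=2)
Visible at query point: a=5 e=5

Answer: 1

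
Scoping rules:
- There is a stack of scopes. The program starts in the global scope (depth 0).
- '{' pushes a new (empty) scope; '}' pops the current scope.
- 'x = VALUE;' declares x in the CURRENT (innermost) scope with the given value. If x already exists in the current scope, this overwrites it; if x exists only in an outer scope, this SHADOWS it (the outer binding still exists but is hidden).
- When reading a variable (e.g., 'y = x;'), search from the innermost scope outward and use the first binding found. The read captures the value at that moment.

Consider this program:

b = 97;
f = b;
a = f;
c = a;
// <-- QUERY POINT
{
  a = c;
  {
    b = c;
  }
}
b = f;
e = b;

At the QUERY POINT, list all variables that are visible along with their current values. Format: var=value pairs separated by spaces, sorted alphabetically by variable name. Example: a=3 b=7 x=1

Answer: a=97 b=97 c=97 f=97

Derivation:
Step 1: declare b=97 at depth 0
Step 2: declare f=(read b)=97 at depth 0
Step 3: declare a=(read f)=97 at depth 0
Step 4: declare c=(read a)=97 at depth 0
Visible at query point: a=97 b=97 c=97 f=97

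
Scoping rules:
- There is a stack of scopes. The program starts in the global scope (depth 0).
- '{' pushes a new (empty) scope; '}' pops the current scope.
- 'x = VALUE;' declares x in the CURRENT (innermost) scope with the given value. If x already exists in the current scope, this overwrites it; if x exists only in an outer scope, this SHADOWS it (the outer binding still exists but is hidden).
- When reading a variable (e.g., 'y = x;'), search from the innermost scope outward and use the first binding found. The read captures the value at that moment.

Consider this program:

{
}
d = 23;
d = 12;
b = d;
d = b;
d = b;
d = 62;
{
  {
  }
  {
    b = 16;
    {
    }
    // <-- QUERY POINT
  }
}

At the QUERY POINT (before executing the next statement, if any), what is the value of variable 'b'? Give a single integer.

Answer: 16

Derivation:
Step 1: enter scope (depth=1)
Step 2: exit scope (depth=0)
Step 3: declare d=23 at depth 0
Step 4: declare d=12 at depth 0
Step 5: declare b=(read d)=12 at depth 0
Step 6: declare d=(read b)=12 at depth 0
Step 7: declare d=(read b)=12 at depth 0
Step 8: declare d=62 at depth 0
Step 9: enter scope (depth=1)
Step 10: enter scope (depth=2)
Step 11: exit scope (depth=1)
Step 12: enter scope (depth=2)
Step 13: declare b=16 at depth 2
Step 14: enter scope (depth=3)
Step 15: exit scope (depth=2)
Visible at query point: b=16 d=62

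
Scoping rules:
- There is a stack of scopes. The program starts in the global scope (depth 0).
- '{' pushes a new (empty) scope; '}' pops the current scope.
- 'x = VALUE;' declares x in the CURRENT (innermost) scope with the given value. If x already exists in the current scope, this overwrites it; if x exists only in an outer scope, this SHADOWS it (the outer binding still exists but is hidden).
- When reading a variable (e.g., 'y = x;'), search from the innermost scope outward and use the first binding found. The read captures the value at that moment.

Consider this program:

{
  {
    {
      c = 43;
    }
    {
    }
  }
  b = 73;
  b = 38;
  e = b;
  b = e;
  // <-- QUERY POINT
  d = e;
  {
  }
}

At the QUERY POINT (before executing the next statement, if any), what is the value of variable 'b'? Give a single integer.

Answer: 38

Derivation:
Step 1: enter scope (depth=1)
Step 2: enter scope (depth=2)
Step 3: enter scope (depth=3)
Step 4: declare c=43 at depth 3
Step 5: exit scope (depth=2)
Step 6: enter scope (depth=3)
Step 7: exit scope (depth=2)
Step 8: exit scope (depth=1)
Step 9: declare b=73 at depth 1
Step 10: declare b=38 at depth 1
Step 11: declare e=(read b)=38 at depth 1
Step 12: declare b=(read e)=38 at depth 1
Visible at query point: b=38 e=38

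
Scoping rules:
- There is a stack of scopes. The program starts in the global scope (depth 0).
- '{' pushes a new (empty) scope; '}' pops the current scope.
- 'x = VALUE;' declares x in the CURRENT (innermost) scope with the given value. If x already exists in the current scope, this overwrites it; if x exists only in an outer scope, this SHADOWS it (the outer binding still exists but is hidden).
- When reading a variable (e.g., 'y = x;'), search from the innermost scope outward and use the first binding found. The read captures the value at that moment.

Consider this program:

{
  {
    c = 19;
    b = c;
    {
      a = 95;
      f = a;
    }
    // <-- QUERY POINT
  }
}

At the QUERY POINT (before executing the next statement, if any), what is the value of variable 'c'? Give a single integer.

Step 1: enter scope (depth=1)
Step 2: enter scope (depth=2)
Step 3: declare c=19 at depth 2
Step 4: declare b=(read c)=19 at depth 2
Step 5: enter scope (depth=3)
Step 6: declare a=95 at depth 3
Step 7: declare f=(read a)=95 at depth 3
Step 8: exit scope (depth=2)
Visible at query point: b=19 c=19

Answer: 19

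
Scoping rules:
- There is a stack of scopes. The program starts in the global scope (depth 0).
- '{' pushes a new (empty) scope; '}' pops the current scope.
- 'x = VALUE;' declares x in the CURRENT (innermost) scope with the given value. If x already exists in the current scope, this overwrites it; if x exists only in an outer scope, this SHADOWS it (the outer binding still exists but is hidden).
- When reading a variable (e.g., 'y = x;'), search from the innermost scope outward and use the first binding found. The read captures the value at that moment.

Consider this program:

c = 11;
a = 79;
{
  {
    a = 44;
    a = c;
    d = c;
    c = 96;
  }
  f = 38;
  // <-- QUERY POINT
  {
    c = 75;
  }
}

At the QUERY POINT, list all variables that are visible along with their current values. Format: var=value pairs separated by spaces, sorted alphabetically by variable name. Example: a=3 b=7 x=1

Answer: a=79 c=11 f=38

Derivation:
Step 1: declare c=11 at depth 0
Step 2: declare a=79 at depth 0
Step 3: enter scope (depth=1)
Step 4: enter scope (depth=2)
Step 5: declare a=44 at depth 2
Step 6: declare a=(read c)=11 at depth 2
Step 7: declare d=(read c)=11 at depth 2
Step 8: declare c=96 at depth 2
Step 9: exit scope (depth=1)
Step 10: declare f=38 at depth 1
Visible at query point: a=79 c=11 f=38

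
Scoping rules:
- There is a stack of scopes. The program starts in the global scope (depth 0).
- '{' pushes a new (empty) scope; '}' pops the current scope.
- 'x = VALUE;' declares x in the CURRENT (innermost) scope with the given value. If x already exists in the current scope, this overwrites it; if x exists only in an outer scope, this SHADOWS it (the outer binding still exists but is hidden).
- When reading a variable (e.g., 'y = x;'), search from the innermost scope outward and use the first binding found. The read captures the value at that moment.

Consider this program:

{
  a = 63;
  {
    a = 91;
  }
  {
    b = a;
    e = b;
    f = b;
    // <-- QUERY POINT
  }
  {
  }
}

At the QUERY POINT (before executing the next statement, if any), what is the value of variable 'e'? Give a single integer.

Answer: 63

Derivation:
Step 1: enter scope (depth=1)
Step 2: declare a=63 at depth 1
Step 3: enter scope (depth=2)
Step 4: declare a=91 at depth 2
Step 5: exit scope (depth=1)
Step 6: enter scope (depth=2)
Step 7: declare b=(read a)=63 at depth 2
Step 8: declare e=(read b)=63 at depth 2
Step 9: declare f=(read b)=63 at depth 2
Visible at query point: a=63 b=63 e=63 f=63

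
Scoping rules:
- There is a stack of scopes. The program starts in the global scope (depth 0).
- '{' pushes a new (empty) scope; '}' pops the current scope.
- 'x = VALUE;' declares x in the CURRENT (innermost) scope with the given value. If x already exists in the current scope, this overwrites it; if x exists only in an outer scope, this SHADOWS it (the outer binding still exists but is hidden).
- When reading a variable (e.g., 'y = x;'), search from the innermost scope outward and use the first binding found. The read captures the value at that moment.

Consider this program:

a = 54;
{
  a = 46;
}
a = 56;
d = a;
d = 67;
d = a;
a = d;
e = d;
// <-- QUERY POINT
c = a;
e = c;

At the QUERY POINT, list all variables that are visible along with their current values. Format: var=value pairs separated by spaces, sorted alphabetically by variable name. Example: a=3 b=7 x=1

Answer: a=56 d=56 e=56

Derivation:
Step 1: declare a=54 at depth 0
Step 2: enter scope (depth=1)
Step 3: declare a=46 at depth 1
Step 4: exit scope (depth=0)
Step 5: declare a=56 at depth 0
Step 6: declare d=(read a)=56 at depth 0
Step 7: declare d=67 at depth 0
Step 8: declare d=(read a)=56 at depth 0
Step 9: declare a=(read d)=56 at depth 0
Step 10: declare e=(read d)=56 at depth 0
Visible at query point: a=56 d=56 e=56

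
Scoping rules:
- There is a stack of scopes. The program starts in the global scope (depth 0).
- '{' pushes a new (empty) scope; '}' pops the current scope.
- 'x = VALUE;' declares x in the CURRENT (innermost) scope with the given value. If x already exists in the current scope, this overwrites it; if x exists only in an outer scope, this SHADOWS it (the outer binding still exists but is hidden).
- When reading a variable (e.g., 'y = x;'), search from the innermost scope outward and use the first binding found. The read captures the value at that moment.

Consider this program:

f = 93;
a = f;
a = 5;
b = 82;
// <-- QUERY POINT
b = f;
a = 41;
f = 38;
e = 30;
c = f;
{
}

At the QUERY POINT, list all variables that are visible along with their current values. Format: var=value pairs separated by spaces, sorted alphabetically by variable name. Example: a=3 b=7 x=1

Answer: a=5 b=82 f=93

Derivation:
Step 1: declare f=93 at depth 0
Step 2: declare a=(read f)=93 at depth 0
Step 3: declare a=5 at depth 0
Step 4: declare b=82 at depth 0
Visible at query point: a=5 b=82 f=93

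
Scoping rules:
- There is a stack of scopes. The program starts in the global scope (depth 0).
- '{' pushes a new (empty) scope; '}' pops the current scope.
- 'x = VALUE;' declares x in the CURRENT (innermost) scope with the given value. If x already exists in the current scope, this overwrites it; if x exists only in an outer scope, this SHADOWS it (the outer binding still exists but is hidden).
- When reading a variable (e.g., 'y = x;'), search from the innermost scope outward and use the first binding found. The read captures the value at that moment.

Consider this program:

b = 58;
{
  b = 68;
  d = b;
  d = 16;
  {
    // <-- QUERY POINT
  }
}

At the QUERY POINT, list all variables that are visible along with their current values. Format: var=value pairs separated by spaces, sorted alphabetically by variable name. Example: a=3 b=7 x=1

Step 1: declare b=58 at depth 0
Step 2: enter scope (depth=1)
Step 3: declare b=68 at depth 1
Step 4: declare d=(read b)=68 at depth 1
Step 5: declare d=16 at depth 1
Step 6: enter scope (depth=2)
Visible at query point: b=68 d=16

Answer: b=68 d=16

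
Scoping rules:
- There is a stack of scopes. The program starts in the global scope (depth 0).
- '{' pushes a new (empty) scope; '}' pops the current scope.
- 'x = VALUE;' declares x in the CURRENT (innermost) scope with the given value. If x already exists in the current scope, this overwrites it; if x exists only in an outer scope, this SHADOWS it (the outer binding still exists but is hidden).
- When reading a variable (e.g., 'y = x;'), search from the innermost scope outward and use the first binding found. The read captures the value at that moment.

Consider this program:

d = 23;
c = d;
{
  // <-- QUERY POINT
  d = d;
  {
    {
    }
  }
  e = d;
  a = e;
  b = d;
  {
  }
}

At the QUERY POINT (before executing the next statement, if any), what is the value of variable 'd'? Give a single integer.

Answer: 23

Derivation:
Step 1: declare d=23 at depth 0
Step 2: declare c=(read d)=23 at depth 0
Step 3: enter scope (depth=1)
Visible at query point: c=23 d=23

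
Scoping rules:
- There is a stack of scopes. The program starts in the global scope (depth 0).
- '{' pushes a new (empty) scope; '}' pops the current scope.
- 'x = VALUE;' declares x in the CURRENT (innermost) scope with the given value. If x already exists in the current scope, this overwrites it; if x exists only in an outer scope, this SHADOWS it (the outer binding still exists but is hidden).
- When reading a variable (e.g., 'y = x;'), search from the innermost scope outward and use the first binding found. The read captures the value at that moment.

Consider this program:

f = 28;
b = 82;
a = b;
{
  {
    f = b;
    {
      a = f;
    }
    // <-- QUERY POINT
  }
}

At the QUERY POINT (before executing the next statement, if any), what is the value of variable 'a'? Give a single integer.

Answer: 82

Derivation:
Step 1: declare f=28 at depth 0
Step 2: declare b=82 at depth 0
Step 3: declare a=(read b)=82 at depth 0
Step 4: enter scope (depth=1)
Step 5: enter scope (depth=2)
Step 6: declare f=(read b)=82 at depth 2
Step 7: enter scope (depth=3)
Step 8: declare a=(read f)=82 at depth 3
Step 9: exit scope (depth=2)
Visible at query point: a=82 b=82 f=82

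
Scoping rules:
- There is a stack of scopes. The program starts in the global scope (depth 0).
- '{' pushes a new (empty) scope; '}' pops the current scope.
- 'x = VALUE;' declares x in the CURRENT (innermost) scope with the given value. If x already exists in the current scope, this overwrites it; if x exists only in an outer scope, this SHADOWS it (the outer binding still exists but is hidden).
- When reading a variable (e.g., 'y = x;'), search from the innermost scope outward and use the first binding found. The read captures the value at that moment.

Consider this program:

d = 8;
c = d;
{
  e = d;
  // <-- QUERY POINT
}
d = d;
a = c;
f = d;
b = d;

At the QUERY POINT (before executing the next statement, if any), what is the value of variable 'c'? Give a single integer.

Answer: 8

Derivation:
Step 1: declare d=8 at depth 0
Step 2: declare c=(read d)=8 at depth 0
Step 3: enter scope (depth=1)
Step 4: declare e=(read d)=8 at depth 1
Visible at query point: c=8 d=8 e=8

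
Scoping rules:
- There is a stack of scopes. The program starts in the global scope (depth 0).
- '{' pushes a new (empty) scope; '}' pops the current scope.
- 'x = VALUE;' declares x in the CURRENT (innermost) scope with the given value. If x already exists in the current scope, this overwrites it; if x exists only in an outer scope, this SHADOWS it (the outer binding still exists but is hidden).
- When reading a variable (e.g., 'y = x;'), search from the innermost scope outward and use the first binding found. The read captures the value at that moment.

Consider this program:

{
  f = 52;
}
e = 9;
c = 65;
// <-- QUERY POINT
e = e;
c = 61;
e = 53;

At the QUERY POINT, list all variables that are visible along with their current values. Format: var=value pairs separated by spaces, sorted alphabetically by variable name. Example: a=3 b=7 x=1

Answer: c=65 e=9

Derivation:
Step 1: enter scope (depth=1)
Step 2: declare f=52 at depth 1
Step 3: exit scope (depth=0)
Step 4: declare e=9 at depth 0
Step 5: declare c=65 at depth 0
Visible at query point: c=65 e=9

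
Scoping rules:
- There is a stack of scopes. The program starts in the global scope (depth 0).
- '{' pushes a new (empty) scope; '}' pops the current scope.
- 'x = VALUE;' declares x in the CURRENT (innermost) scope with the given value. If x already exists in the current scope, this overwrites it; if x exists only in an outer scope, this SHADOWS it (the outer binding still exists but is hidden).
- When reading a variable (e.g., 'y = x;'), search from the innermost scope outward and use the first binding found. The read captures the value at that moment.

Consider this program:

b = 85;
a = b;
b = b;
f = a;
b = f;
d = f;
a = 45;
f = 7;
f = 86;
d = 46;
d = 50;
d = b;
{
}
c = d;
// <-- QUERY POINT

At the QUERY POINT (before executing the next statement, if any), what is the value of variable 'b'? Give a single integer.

Step 1: declare b=85 at depth 0
Step 2: declare a=(read b)=85 at depth 0
Step 3: declare b=(read b)=85 at depth 0
Step 4: declare f=(read a)=85 at depth 0
Step 5: declare b=(read f)=85 at depth 0
Step 6: declare d=(read f)=85 at depth 0
Step 7: declare a=45 at depth 0
Step 8: declare f=7 at depth 0
Step 9: declare f=86 at depth 0
Step 10: declare d=46 at depth 0
Step 11: declare d=50 at depth 0
Step 12: declare d=(read b)=85 at depth 0
Step 13: enter scope (depth=1)
Step 14: exit scope (depth=0)
Step 15: declare c=(read d)=85 at depth 0
Visible at query point: a=45 b=85 c=85 d=85 f=86

Answer: 85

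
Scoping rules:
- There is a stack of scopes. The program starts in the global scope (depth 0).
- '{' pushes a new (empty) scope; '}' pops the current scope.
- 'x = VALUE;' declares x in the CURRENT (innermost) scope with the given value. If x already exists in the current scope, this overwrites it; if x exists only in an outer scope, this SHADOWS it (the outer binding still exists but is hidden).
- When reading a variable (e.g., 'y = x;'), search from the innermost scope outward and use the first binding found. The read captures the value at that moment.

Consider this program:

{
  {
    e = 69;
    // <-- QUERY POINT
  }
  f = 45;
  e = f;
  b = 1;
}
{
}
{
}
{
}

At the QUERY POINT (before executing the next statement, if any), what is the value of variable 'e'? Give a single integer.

Step 1: enter scope (depth=1)
Step 2: enter scope (depth=2)
Step 3: declare e=69 at depth 2
Visible at query point: e=69

Answer: 69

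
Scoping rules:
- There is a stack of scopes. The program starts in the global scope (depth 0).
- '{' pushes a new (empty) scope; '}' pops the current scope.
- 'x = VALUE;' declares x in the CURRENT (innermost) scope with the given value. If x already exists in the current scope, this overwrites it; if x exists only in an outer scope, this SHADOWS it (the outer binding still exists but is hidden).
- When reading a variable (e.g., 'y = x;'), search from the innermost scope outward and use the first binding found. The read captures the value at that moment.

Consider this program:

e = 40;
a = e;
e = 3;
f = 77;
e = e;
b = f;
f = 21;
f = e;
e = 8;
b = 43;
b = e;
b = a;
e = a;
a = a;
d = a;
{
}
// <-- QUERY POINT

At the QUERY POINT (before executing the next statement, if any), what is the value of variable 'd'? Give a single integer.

Step 1: declare e=40 at depth 0
Step 2: declare a=(read e)=40 at depth 0
Step 3: declare e=3 at depth 0
Step 4: declare f=77 at depth 0
Step 5: declare e=(read e)=3 at depth 0
Step 6: declare b=(read f)=77 at depth 0
Step 7: declare f=21 at depth 0
Step 8: declare f=(read e)=3 at depth 0
Step 9: declare e=8 at depth 0
Step 10: declare b=43 at depth 0
Step 11: declare b=(read e)=8 at depth 0
Step 12: declare b=(read a)=40 at depth 0
Step 13: declare e=(read a)=40 at depth 0
Step 14: declare a=(read a)=40 at depth 0
Step 15: declare d=(read a)=40 at depth 0
Step 16: enter scope (depth=1)
Step 17: exit scope (depth=0)
Visible at query point: a=40 b=40 d=40 e=40 f=3

Answer: 40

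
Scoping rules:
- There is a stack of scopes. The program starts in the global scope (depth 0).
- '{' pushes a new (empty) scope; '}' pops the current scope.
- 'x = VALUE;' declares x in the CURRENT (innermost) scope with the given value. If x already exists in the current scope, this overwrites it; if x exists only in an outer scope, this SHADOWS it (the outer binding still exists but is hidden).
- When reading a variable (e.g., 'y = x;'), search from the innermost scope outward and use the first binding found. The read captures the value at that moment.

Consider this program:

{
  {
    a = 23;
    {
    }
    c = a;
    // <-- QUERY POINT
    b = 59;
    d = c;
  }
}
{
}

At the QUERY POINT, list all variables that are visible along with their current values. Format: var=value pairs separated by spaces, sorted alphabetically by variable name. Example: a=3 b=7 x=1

Answer: a=23 c=23

Derivation:
Step 1: enter scope (depth=1)
Step 2: enter scope (depth=2)
Step 3: declare a=23 at depth 2
Step 4: enter scope (depth=3)
Step 5: exit scope (depth=2)
Step 6: declare c=(read a)=23 at depth 2
Visible at query point: a=23 c=23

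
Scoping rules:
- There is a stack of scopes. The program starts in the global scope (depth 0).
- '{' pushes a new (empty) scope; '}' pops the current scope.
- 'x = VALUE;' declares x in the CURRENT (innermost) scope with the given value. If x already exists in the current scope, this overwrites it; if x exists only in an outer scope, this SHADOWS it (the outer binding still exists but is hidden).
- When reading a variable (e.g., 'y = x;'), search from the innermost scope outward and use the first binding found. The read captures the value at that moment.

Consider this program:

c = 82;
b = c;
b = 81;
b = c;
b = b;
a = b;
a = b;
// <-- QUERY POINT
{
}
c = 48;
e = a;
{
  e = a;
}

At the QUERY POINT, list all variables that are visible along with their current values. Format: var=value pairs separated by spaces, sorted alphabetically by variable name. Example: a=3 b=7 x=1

Step 1: declare c=82 at depth 0
Step 2: declare b=(read c)=82 at depth 0
Step 3: declare b=81 at depth 0
Step 4: declare b=(read c)=82 at depth 0
Step 5: declare b=(read b)=82 at depth 0
Step 6: declare a=(read b)=82 at depth 0
Step 7: declare a=(read b)=82 at depth 0
Visible at query point: a=82 b=82 c=82

Answer: a=82 b=82 c=82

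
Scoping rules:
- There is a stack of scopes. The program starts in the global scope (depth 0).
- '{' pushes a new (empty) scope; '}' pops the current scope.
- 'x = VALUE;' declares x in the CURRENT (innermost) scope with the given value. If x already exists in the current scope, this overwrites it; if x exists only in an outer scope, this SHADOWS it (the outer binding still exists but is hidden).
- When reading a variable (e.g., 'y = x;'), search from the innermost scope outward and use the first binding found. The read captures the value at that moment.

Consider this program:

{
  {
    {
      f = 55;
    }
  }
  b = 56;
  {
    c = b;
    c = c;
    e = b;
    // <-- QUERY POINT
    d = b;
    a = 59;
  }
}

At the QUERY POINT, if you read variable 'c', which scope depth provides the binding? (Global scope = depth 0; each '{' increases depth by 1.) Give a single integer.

Step 1: enter scope (depth=1)
Step 2: enter scope (depth=2)
Step 3: enter scope (depth=3)
Step 4: declare f=55 at depth 3
Step 5: exit scope (depth=2)
Step 6: exit scope (depth=1)
Step 7: declare b=56 at depth 1
Step 8: enter scope (depth=2)
Step 9: declare c=(read b)=56 at depth 2
Step 10: declare c=(read c)=56 at depth 2
Step 11: declare e=(read b)=56 at depth 2
Visible at query point: b=56 c=56 e=56

Answer: 2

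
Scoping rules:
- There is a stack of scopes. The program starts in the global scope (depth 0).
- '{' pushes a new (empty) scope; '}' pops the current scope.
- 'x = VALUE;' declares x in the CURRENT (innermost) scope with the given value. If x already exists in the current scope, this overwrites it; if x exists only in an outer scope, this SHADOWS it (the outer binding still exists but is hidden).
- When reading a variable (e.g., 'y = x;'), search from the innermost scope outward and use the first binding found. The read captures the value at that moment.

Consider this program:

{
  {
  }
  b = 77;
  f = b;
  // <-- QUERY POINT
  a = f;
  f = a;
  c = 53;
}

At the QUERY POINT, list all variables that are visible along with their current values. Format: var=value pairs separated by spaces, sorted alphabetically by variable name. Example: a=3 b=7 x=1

Answer: b=77 f=77

Derivation:
Step 1: enter scope (depth=1)
Step 2: enter scope (depth=2)
Step 3: exit scope (depth=1)
Step 4: declare b=77 at depth 1
Step 5: declare f=(read b)=77 at depth 1
Visible at query point: b=77 f=77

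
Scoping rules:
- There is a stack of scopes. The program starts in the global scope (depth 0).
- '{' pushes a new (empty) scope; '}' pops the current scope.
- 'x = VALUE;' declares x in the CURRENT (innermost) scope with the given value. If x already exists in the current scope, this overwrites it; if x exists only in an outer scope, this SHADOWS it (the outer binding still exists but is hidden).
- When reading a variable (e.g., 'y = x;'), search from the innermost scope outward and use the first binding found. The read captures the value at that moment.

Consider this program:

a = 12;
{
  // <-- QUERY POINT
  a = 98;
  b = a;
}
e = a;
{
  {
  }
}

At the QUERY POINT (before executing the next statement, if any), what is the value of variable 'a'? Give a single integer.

Step 1: declare a=12 at depth 0
Step 2: enter scope (depth=1)
Visible at query point: a=12

Answer: 12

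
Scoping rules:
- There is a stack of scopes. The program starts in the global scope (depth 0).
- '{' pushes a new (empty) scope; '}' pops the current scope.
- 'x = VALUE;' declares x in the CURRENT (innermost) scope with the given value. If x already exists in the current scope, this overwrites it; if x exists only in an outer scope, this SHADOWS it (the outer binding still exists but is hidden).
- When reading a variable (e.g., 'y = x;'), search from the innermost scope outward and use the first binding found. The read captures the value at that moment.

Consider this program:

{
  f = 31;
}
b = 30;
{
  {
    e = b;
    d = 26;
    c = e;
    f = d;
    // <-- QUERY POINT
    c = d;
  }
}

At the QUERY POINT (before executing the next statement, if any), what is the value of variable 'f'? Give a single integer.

Step 1: enter scope (depth=1)
Step 2: declare f=31 at depth 1
Step 3: exit scope (depth=0)
Step 4: declare b=30 at depth 0
Step 5: enter scope (depth=1)
Step 6: enter scope (depth=2)
Step 7: declare e=(read b)=30 at depth 2
Step 8: declare d=26 at depth 2
Step 9: declare c=(read e)=30 at depth 2
Step 10: declare f=(read d)=26 at depth 2
Visible at query point: b=30 c=30 d=26 e=30 f=26

Answer: 26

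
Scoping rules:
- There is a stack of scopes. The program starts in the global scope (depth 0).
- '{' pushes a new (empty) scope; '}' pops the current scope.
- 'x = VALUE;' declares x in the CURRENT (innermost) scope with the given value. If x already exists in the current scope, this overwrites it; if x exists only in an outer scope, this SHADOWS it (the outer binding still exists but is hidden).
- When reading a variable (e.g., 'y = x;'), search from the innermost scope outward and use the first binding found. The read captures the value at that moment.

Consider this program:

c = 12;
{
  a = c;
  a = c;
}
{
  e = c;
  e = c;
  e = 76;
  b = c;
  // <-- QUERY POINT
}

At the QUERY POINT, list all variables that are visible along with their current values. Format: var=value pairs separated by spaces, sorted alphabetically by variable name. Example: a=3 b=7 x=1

Answer: b=12 c=12 e=76

Derivation:
Step 1: declare c=12 at depth 0
Step 2: enter scope (depth=1)
Step 3: declare a=(read c)=12 at depth 1
Step 4: declare a=(read c)=12 at depth 1
Step 5: exit scope (depth=0)
Step 6: enter scope (depth=1)
Step 7: declare e=(read c)=12 at depth 1
Step 8: declare e=(read c)=12 at depth 1
Step 9: declare e=76 at depth 1
Step 10: declare b=(read c)=12 at depth 1
Visible at query point: b=12 c=12 e=76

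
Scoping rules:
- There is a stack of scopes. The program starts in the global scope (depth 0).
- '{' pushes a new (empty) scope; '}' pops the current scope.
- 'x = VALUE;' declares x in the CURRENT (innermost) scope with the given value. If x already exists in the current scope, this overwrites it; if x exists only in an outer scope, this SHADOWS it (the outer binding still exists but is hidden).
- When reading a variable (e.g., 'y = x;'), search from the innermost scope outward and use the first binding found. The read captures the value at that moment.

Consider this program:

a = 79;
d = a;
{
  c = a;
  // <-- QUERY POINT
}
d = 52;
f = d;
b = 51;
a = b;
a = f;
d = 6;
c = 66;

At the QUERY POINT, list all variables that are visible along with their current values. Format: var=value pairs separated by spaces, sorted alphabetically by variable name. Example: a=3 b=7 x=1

Step 1: declare a=79 at depth 0
Step 2: declare d=(read a)=79 at depth 0
Step 3: enter scope (depth=1)
Step 4: declare c=(read a)=79 at depth 1
Visible at query point: a=79 c=79 d=79

Answer: a=79 c=79 d=79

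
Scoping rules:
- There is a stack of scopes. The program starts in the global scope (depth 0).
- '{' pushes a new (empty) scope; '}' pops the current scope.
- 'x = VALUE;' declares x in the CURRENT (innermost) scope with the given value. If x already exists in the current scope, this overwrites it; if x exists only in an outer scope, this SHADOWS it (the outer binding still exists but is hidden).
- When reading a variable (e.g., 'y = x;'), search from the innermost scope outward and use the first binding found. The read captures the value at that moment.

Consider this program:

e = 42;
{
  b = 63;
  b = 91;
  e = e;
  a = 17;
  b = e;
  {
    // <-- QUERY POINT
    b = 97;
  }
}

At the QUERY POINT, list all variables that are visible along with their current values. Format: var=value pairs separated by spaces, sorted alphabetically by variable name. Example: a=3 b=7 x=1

Answer: a=17 b=42 e=42

Derivation:
Step 1: declare e=42 at depth 0
Step 2: enter scope (depth=1)
Step 3: declare b=63 at depth 1
Step 4: declare b=91 at depth 1
Step 5: declare e=(read e)=42 at depth 1
Step 6: declare a=17 at depth 1
Step 7: declare b=(read e)=42 at depth 1
Step 8: enter scope (depth=2)
Visible at query point: a=17 b=42 e=42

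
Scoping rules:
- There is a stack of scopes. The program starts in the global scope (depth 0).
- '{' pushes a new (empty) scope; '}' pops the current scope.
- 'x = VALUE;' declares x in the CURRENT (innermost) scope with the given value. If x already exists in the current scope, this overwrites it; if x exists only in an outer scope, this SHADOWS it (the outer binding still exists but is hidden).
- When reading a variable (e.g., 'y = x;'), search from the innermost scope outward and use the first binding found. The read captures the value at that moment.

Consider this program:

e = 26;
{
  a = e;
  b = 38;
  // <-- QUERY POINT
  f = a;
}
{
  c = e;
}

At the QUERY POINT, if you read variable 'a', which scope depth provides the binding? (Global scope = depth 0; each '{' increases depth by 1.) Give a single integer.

Step 1: declare e=26 at depth 0
Step 2: enter scope (depth=1)
Step 3: declare a=(read e)=26 at depth 1
Step 4: declare b=38 at depth 1
Visible at query point: a=26 b=38 e=26

Answer: 1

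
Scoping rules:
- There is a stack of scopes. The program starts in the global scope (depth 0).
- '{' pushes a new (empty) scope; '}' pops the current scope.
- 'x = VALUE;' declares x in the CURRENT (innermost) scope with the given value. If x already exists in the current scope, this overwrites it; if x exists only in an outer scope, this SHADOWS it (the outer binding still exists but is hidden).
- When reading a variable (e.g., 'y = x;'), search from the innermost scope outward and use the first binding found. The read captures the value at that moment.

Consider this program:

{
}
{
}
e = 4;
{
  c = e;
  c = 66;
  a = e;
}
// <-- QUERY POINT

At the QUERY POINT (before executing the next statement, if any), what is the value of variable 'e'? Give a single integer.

Step 1: enter scope (depth=1)
Step 2: exit scope (depth=0)
Step 3: enter scope (depth=1)
Step 4: exit scope (depth=0)
Step 5: declare e=4 at depth 0
Step 6: enter scope (depth=1)
Step 7: declare c=(read e)=4 at depth 1
Step 8: declare c=66 at depth 1
Step 9: declare a=(read e)=4 at depth 1
Step 10: exit scope (depth=0)
Visible at query point: e=4

Answer: 4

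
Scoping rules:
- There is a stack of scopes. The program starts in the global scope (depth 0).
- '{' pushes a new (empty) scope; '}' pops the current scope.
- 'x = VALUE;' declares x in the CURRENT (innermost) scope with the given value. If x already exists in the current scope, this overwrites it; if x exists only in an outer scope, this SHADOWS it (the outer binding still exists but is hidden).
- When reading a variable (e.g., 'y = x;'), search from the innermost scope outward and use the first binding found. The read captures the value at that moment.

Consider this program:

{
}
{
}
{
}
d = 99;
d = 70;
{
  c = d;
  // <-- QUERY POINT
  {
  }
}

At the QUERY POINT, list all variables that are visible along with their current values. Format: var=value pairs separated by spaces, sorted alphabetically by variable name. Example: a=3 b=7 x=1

Step 1: enter scope (depth=1)
Step 2: exit scope (depth=0)
Step 3: enter scope (depth=1)
Step 4: exit scope (depth=0)
Step 5: enter scope (depth=1)
Step 6: exit scope (depth=0)
Step 7: declare d=99 at depth 0
Step 8: declare d=70 at depth 0
Step 9: enter scope (depth=1)
Step 10: declare c=(read d)=70 at depth 1
Visible at query point: c=70 d=70

Answer: c=70 d=70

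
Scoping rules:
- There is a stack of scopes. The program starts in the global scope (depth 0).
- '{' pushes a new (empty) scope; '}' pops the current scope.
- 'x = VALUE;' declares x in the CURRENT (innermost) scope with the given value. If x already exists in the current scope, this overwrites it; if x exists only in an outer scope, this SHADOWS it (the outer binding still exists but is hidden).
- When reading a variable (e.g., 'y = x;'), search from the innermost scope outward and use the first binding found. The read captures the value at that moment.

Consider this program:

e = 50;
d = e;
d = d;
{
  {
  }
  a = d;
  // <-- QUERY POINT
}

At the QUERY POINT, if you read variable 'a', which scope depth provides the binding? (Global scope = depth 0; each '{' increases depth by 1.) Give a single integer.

Step 1: declare e=50 at depth 0
Step 2: declare d=(read e)=50 at depth 0
Step 3: declare d=(read d)=50 at depth 0
Step 4: enter scope (depth=1)
Step 5: enter scope (depth=2)
Step 6: exit scope (depth=1)
Step 7: declare a=(read d)=50 at depth 1
Visible at query point: a=50 d=50 e=50

Answer: 1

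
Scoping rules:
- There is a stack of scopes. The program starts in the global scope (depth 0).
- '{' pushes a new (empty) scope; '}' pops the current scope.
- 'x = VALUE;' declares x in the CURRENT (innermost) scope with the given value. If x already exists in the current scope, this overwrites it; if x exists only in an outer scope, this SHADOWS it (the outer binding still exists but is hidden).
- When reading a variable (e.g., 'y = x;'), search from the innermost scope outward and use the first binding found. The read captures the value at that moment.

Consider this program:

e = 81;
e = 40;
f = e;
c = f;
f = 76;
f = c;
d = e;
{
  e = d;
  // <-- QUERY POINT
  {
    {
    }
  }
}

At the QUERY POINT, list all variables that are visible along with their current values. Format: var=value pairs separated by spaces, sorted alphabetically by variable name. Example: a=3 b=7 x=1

Step 1: declare e=81 at depth 0
Step 2: declare e=40 at depth 0
Step 3: declare f=(read e)=40 at depth 0
Step 4: declare c=(read f)=40 at depth 0
Step 5: declare f=76 at depth 0
Step 6: declare f=(read c)=40 at depth 0
Step 7: declare d=(read e)=40 at depth 0
Step 8: enter scope (depth=1)
Step 9: declare e=(read d)=40 at depth 1
Visible at query point: c=40 d=40 e=40 f=40

Answer: c=40 d=40 e=40 f=40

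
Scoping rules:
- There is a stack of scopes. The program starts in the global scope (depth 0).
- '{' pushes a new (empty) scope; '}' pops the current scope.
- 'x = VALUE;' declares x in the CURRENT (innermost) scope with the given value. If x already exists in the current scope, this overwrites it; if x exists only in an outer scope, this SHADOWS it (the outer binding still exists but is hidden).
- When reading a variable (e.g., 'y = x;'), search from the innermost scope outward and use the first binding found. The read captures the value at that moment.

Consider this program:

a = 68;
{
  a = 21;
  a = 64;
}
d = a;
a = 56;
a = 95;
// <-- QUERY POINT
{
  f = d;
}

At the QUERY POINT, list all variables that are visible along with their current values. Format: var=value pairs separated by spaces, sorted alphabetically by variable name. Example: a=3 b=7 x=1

Answer: a=95 d=68

Derivation:
Step 1: declare a=68 at depth 0
Step 2: enter scope (depth=1)
Step 3: declare a=21 at depth 1
Step 4: declare a=64 at depth 1
Step 5: exit scope (depth=0)
Step 6: declare d=(read a)=68 at depth 0
Step 7: declare a=56 at depth 0
Step 8: declare a=95 at depth 0
Visible at query point: a=95 d=68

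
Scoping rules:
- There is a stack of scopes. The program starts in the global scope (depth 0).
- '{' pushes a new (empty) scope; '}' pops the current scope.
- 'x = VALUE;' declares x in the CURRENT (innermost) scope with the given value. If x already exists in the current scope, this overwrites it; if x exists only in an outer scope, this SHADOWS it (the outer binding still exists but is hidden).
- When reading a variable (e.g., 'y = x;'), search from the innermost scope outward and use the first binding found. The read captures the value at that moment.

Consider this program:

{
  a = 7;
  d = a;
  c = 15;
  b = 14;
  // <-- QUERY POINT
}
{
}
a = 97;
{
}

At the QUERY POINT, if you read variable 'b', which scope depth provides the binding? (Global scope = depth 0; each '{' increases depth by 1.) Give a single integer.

Step 1: enter scope (depth=1)
Step 2: declare a=7 at depth 1
Step 3: declare d=(read a)=7 at depth 1
Step 4: declare c=15 at depth 1
Step 5: declare b=14 at depth 1
Visible at query point: a=7 b=14 c=15 d=7

Answer: 1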